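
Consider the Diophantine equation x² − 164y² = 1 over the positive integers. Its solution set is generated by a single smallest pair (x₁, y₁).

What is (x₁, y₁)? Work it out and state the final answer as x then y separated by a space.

√164 → a₀=12, period (1,4,6,4,1,24); ℓ=6 even so k=5
i=0: a=12 ⇒ p=12, q=1
i=1: a=1 ⇒ p=13, q=1
…
i=3: a=6 ⇒ p=397, q=31
i=4: a=4 ⇒ p=1652, q=129
i=5: a=1 ⇒ p=2049, q=160
→ (2049, 160).  Check: 2049²=4198401, 164·160²=4198400, difference 1.

2049 160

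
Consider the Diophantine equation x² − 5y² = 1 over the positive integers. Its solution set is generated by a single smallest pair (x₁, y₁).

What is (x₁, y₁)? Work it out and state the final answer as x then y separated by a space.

√5 = [2; 4, …], period ℓ=1 (odd) → k=1
a_0=2:  p_0=2·1+0=2,  q_0=2·0+1=1
a_1=4:  p_1=4·2+1=9,  q_1=4·1+0=4
fundamental: x₁=9, y₁=4  (since 81 − 5·16 = 1)

9 4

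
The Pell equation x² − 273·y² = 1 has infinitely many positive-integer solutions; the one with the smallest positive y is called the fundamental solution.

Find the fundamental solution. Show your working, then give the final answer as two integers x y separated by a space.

727 44

[16; 1,1,10,1,1,32] for √273; ℓ=6 ⇒ convergent index 5
i=0: a=16 ⇒ p=16, q=1
i=1: a=1 ⇒ p=17, q=1
…
i=4: a=1 ⇒ p=380, q=23
i=5: a=1 ⇒ p=727, q=44
(x₁, y₁) = (727, 44);  727² − 273·44² = 1 ✓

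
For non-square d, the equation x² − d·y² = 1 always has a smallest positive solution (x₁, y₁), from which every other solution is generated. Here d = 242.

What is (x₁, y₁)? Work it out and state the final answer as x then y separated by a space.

19601 1260

[15; 1,1,3,1,14,1,3,1,1,30] for √242; ℓ=10 ⇒ convergent index 9
a_0=15:  p_0=15·1+0=15,  q_0=15·0+1=1
a_1=1:  p_1=1·15+1=16,  q_1=1·1+0=1
a_2=1:  p_2=1·16+15=31,  q_2=1·1+1=2
a_3=3:  p_3=3·31+16=109,  q_3=3·2+1=7
…
a_5=14:  p_5=14·140+109=2069,  q_5=14·9+7=133
a_6=1:  p_6=1·2069+140=2209,  q_6=1·133+9=142
…
a_8=1:  p_8=1·8696+2209=10905,  q_8=1·559+142=701
a_9=1:  p_9=1·10905+8696=19601,  q_9=1·701+559=1260
(x₁, y₁) = (19601, 1260);  19601² − 242·1260² = 1 ✓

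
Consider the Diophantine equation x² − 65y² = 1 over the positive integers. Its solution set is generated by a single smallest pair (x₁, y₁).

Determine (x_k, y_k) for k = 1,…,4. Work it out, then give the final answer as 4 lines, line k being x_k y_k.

129 16
33281 4128
8586369 1065008
2215249921 274767936

[8; 16] for √65; ℓ=1 ⇒ convergent index 1
i=0: a=8 ⇒ p=8, q=1
i=1: a=16 ⇒ p=129, q=16
fundamental: x₁=129, y₁=16  (since 16641 − 65·256 = 1)
(129+16√65)^2 = 33281 + 4128√65
(129+16√65)^3 = 8586369 + 1065008√65
(129+16√65)^4 = 2215249921 + 274767936√65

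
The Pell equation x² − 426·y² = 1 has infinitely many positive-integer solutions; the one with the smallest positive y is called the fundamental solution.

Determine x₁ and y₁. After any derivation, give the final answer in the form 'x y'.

88751 4300

[20; 1,1,1,3,2,6,2,3,1,1,1,40] for √426; ℓ=12 ⇒ convergent index 11
step 0: (20, 1)  from 20·(1,0) + (0,1)
…
step 3: (62, 3)  from 1·(41,2) + (21,1)
…
step 6: (3323, 161)  from 6·(516,25) + (227,11)
…
step 8: (24809, 1202)  from 3·(7162,347) + (3323,161)
…
step 10: (56780, 2751)  from 1·(31971,1549) + (24809,1202)
step 11: (88751, 4300)  from 1·(56780,2751) + (31971,1549)
fundamental: x₁=88751, y₁=4300  (since 7876740001 − 426·18490000 = 1)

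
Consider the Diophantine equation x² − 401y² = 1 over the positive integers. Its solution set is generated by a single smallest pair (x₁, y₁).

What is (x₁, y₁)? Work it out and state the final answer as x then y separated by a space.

801 40

[20; 40] for √401; ℓ=1 ⇒ convergent index 1
k=0  a_k=20  p_k/q_k = 20/1
k=1  a_k=40  p_k/q_k = 801/40
(x₁, y₁) = (801, 40);  801² − 401·40² = 1 ✓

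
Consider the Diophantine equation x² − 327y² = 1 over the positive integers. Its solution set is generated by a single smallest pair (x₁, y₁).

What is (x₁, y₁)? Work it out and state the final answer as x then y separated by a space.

√327 → a₀=18, period (12,36); ℓ=2 even so k=1
i=0: a=18 ⇒ p=18, q=1
i=1: a=12 ⇒ p=217, q=12
(x₁, y₁) = (217, 12);  217² − 327·12² = 1 ✓

217 12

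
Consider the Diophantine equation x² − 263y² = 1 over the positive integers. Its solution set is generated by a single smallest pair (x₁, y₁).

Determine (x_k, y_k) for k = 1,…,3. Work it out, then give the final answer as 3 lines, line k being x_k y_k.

d=263: √d = [16; 4,1,1,1,1,15,1,1,1,1,4,32] (ℓ=12, even), read p_11/q_11
step 0: (16, 1)  from 16·(1,0) + (0,1)
…
step 2: (81, 5)  from 1·(65,4) + (16,1)
…
step 4: (227, 14)  from 1·(146,9) + (81,5)
step 5: (373, 23)  from 1·(227,14) + (146,9)
…
step 8: (12017, 741)  from 1·(6195,382) + (5822,359)
…
step 10: (30229, 1864)  from 1·(18212,1123) + (12017,741)
step 11: (139128, 8579)  from 4·(30229,1864) + (18212,1123)
→ (139128, 8579).  Check: 139128²=19356600384, 263·8579²=19356600383, difference 1.
n=2: (139128,8579)∘(139128,8579) = (139128·139128+263·8579·8579, 139128·8579+8579·139128) = (38713200767,2387158224)
n=3: (38713200767,2387158224)∘(139128,8579) = (139128·38713200767+263·8579·2387158224, 139128·2387158224+8579·38713200767) = (10772180392483224,664241098768765)

139128 8579
38713200767 2387158224
10772180392483224 664241098768765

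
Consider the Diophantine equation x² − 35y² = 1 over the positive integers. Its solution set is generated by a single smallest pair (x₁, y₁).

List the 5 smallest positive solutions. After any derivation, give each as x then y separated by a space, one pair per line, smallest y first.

6 1
71 12
846 143
10081 1704
120126 20305

√35 → a₀=5, period (1,10); ℓ=2 even so k=1
k=0  a_k=5  p_k/q_k = 5/1
k=1  a_k=1  p_k/q_k = 6/1
fundamental: x₁=6, y₁=1  (since 36 − 35·1 = 1)
n=2: (6,1)∘(6,1) = (6·6+35·1·1, 6·1+1·6) = (71,12)
n=3: (71,12)∘(6,1) = (6·71+35·1·12, 6·12+1·71) = (846,143)
n=4: (846,143)∘(6,1) = (6·846+35·1·143, 6·143+1·846) = (10081,1704)
n=5: (10081,1704)∘(6,1) = (6·10081+35·1·1704, 6·1704+1·10081) = (120126,20305)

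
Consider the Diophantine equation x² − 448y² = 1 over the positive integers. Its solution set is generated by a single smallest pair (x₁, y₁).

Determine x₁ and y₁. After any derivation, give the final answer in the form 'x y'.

√448 = [21; 6,42, …], period ℓ=2 (even) → k=1
i=0: a=21 ⇒ p=21, q=1
i=1: a=6 ⇒ p=127, q=6
(x₁, y₁) = (127, 6);  127² − 448·6² = 1 ✓

127 6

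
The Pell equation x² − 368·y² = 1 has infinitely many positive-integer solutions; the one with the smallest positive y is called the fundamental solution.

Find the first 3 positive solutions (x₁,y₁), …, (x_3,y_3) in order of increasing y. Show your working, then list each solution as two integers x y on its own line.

[19; 5,2,5,38] for √368; ℓ=4 ⇒ convergent index 3
step 0: (19, 1)  from 19·(1,0) + (0,1)
…
step 2: (211, 11)  from 2·(96,5) + (19,1)
step 3: (1151, 60)  from 5·(211,11) + (96,5)
→ (1151, 60).  Check: 1151²=1324801, 368·60²=1324800, difference 1.
(x_2, y_2) = (1151·1151 + 368·60·60, 1151·60 + 60·1151) = (2649601, 138120)
(x_3, y_3) = (1151·2649601 + 368·60·138120, 1151·138120 + 60·2649601) = (6099380351, 317952180)

1151 60
2649601 138120
6099380351 317952180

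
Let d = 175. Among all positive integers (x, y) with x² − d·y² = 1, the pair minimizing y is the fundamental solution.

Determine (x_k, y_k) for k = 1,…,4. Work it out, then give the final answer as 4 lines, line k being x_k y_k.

√175 = [13; 4,2,1,2,4,26, …], period ℓ=6 (even) → k=5
i=0: a=13 ⇒ p=13, q=1
i=1: a=4 ⇒ p=53, q=4
i=2: a=2 ⇒ p=119, q=9
…
i=4: a=2 ⇒ p=463, q=35
i=5: a=4 ⇒ p=2024, q=153
(x₁, y₁) = (2024, 153);  2024² − 175·153² = 1 ✓
n=2: (2024,153)∘(2024,153) = (2024·2024+175·153·153, 2024·153+153·2024) = (8193151,619344)
n=3: (8193151,619344)∘(2024,153) = (2024·8193151+175·153·619344, 2024·619344+153·8193151) = (33165873224,2507104359)
n=4: (33165873224,2507104359)∘(2024,153) = (2024·33165873224+175·153·2507104359, 2024·2507104359+153·33165873224) = (134255446617601,10148757825888)

2024 153
8193151 619344
33165873224 2507104359
134255446617601 10148757825888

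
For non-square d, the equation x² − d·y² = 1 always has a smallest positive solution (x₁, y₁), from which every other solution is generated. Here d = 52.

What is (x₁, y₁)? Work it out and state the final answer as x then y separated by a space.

[7; 4,1,2,1,4,14] for √52; ℓ=6 ⇒ convergent index 5
k=0  a_k=7  p_k/q_k = 7/1
k=1  a_k=4  p_k/q_k = 29/4
k=2  a_k=1  p_k/q_k = 36/5
k=3  a_k=2  p_k/q_k = 101/14
k=4  a_k=1  p_k/q_k = 137/19
k=5  a_k=4  p_k/q_k = 649/90
→ (649, 90).  Check: 649²=421201, 52·90²=421200, difference 1.

649 90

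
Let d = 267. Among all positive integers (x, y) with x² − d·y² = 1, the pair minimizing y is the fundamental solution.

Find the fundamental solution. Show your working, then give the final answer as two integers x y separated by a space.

2402 147

[16; 2,1,15,1,2,32] for √267; ℓ=6 ⇒ convergent index 5
a_0=16:  p_0=16·1+0=16,  q_0=16·0+1=1
…
a_2=1:  p_2=1·33+16=49,  q_2=1·2+1=3
…
a_4=1:  p_4=1·768+49=817,  q_4=1·47+3=50
a_5=2:  p_5=2·817+768=2402,  q_5=2·50+47=147
→ (2402, 147).  Check: 2402²=5769604, 267·147²=5769603, difference 1.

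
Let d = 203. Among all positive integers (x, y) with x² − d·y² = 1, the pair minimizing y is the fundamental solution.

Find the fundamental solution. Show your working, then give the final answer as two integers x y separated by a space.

57 4

[14; 4,28] for √203; ℓ=2 ⇒ convergent index 1
k=0  a_k=14  p_k/q_k = 14/1
k=1  a_k=4  p_k/q_k = 57/4
(x₁, y₁) = (57, 4);  57² − 203·4² = 1 ✓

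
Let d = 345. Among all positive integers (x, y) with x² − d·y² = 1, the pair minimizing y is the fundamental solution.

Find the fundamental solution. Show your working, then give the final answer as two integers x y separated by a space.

√345 → a₀=18, period (1,1,2,1,6,1,2,1,1,36); ℓ=10 even so k=9
step 0: (18, 1)  from 18·(1,0) + (0,1)
step 1: (19, 1)  from 1·(18,1) + (1,0)
…
step 4: (130, 7)  from 1·(93,5) + (37,2)
…
step 6: (1003, 54)  from 1·(873,47) + (130,7)
step 7: (2879, 155)  from 2·(1003,54) + (873,47)
step 8: (3882, 209)  from 1·(2879,155) + (1003,54)
step 9: (6761, 364)  from 1·(3882,209) + (2879,155)
→ (6761, 364).  Check: 6761²=45711121, 345·364²=45711120, difference 1.

6761 364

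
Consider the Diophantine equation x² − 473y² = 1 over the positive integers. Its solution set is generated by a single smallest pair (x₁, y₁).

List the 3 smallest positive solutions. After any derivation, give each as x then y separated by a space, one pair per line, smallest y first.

87 4
15137 696
2633751 121100

√473 = [21; 1,2,1,42, …], period ℓ=4 (even) → k=3
step 0: (21, 1)  from 21·(1,0) + (0,1)
step 1: (22, 1)  from 1·(21,1) + (1,0)
step 2: (65, 3)  from 2·(22,1) + (21,1)
step 3: (87, 4)  from 1·(65,3) + (22,1)
→ (87, 4).  Check: 87²=7569, 473·4²=7568, difference 1.
k=2:  x_2 = 87·87+473·4·4 = 15137,  y_2 = 87·4+4·87 = 696
k=3:  x_3 = 87·15137+473·4·696 = 2633751,  y_3 = 87·696+4·15137 = 121100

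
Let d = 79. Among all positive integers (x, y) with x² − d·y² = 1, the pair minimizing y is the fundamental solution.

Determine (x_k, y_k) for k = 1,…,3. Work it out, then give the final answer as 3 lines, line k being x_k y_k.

√79 = [8; 1,7,1,16, …], period ℓ=4 (even) → k=3
a_0=8:  p_0=8·1+0=8,  q_0=8·0+1=1
…
a_2=7:  p_2=7·9+8=71,  q_2=7·1+1=8
a_3=1:  p_3=1·71+9=80,  q_3=1·8+1=9
(x₁, y₁) = (80, 9);  80² − 79·9² = 1 ✓
n=2: (80,9)∘(80,9) = (80·80+79·9·9, 80·9+9·80) = (12799,1440)
n=3: (12799,1440)∘(80,9) = (80·12799+79·9·1440, 80·1440+9·12799) = (2047760,230391)

80 9
12799 1440
2047760 230391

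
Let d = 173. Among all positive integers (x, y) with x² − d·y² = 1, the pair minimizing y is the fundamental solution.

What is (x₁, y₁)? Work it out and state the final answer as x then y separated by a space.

√173 = [13; 6,1,1,6,26, …], period ℓ=5 (odd) → k=9
a_0=13:  p_0=13·1+0=13,  q_0=13·0+1=1
…
a_6=6:  p_6=6·29239+1118=176552,  q_6=6·2223+85=13423
a_7=1:  p_7=1·176552+29239=205791,  q_7=1·13423+2223=15646
a_8=1:  p_8=1·205791+176552=382343,  q_8=1·15646+13423=29069
a_9=6:  p_9=6·382343+205791=2499849,  q_9=6·29069+15646=190060
→ (2499849, 190060).  Check: 2499849²=6249245022801, 173·190060²=6249245022800, difference 1.

2499849 190060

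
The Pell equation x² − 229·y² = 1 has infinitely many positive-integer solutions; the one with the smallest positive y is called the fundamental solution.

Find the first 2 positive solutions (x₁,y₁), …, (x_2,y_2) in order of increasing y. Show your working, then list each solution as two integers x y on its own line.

d=229: √d = [15; 7,1,1,7,30] (ℓ=5, odd), read p_9/q_9
i=0: a=15 ⇒ p=15, q=1
i=1: a=7 ⇒ p=106, q=7
i=2: a=1 ⇒ p=121, q=8
i=3: a=1 ⇒ p=227, q=15
i=4: a=7 ⇒ p=1710, q=113
…
i=6: a=7 ⇒ p=362399, q=23948
…
i=8: a=1 ⇒ p=776325, q=51301
i=9: a=7 ⇒ p=5848201, q=386460
fundamental: x₁=5848201, y₁=386460  (since 34201454936401 − 229·149351331600 = 1)
(x_2, y_2) = (5848201·5848201 + 229·386460·386460, 5848201·386460 + 386460·5848201) = (68402909872801, 4520191516920)

5848201 386460
68402909872801 4520191516920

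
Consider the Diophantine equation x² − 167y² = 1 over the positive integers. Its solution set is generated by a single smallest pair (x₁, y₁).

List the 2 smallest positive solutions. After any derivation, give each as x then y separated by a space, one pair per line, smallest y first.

168 13
56447 4368

√167 = [12; 1,11,1,24, …], period ℓ=4 (even) → k=3
a_0=12:  p_0=12·1+0=12,  q_0=12·0+1=1
…
a_2=11:  p_2=11·13+12=155,  q_2=11·1+1=12
a_3=1:  p_3=1·155+13=168,  q_3=1·12+1=13
fundamental: x₁=168, y₁=13  (since 28224 − 167·169 = 1)
k=2:  x_2 = 168·168+167·13·13 = 56447,  y_2 = 168·13+13·168 = 4368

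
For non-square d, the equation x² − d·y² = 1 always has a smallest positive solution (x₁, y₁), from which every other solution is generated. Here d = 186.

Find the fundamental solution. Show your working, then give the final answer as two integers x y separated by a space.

7501 550

d=186: √d = [13; 1,1,1,3,4,3,1,1,1,26] (ℓ=10, even), read p_9/q_9
i=0: a=13 ⇒ p=13, q=1
i=1: a=1 ⇒ p=14, q=1
i=2: a=1 ⇒ p=27, q=2
…
i=4: a=3 ⇒ p=150, q=11
i=5: a=4 ⇒ p=641, q=47
i=6: a=3 ⇒ p=2073, q=152
i=7: a=1 ⇒ p=2714, q=199
i=8: a=1 ⇒ p=4787, q=351
i=9: a=1 ⇒ p=7501, q=550
→ (7501, 550).  Check: 7501²=56265001, 186·550²=56265000, difference 1.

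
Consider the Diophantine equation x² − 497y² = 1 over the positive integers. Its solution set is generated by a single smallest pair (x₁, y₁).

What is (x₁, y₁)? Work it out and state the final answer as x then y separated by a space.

1201887 53912

[22; 3,2,2,5,6,5,2,2,3,44] for √497; ℓ=10 ⇒ convergent index 9
step 0: (22, 1)  from 22·(1,0) + (0,1)
step 1: (67, 3)  from 3·(22,1) + (1,0)
step 2: (156, 7)  from 2·(67,3) + (22,1)
step 3: (379, 17)  from 2·(156,7) + (67,3)
…
step 5: (12685, 569)  from 6·(2051,92) + (379,17)
…
step 8: (352750, 15823)  from 2·(143637,6443) + (65476,2937)
step 9: (1201887, 53912)  from 3·(352750,15823) + (143637,6443)
(x₁, y₁) = (1201887, 53912);  1201887² − 497·53912² = 1 ✓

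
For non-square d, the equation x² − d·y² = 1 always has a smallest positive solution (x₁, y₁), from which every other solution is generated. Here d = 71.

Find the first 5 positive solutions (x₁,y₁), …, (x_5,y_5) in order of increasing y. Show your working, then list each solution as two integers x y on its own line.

√71 → a₀=8, period (2,2,1,7,1,2,2,16); ℓ=8 even so k=7
a_0=8:  p_0=8·1+0=8,  q_0=8·0+1=1
a_1=2:  p_1=2·8+1=17,  q_1=2·1+0=2
a_2=2:  p_2=2·17+8=42,  q_2=2·2+1=5
…
a_4=7:  p_4=7·59+42=455,  q_4=7·7+5=54
a_5=1:  p_5=1·455+59=514,  q_5=1·54+7=61
a_6=2:  p_6=2·514+455=1483,  q_6=2·61+54=176
a_7=2:  p_7=2·1483+514=3480,  q_7=2·176+61=413
→ (3480, 413).  Check: 3480²=12110400, 71·413²=12110399, difference 1.
k=2:  x_2 = 3480·3480+71·413·413 = 24220799,  y_2 = 3480·413+413·3480 = 2874480
k=3:  x_3 = 3480·24220799+71·413·2874480 = 168576757560,  y_3 = 3480·2874480+413·24220799 = 20006380387
k=4:  x_4 = 3480·168576757560+71·413·20006380387 = 1173294208396801,  y_4 = 3480·20006380387+413·168576757560 = 139244404619040
k=5:  x_5 = 3480·1173294208396801+71·413·139244404619040 = 8166127521864977400,  y_5 = 3480·139244404619040+413·1173294208396801 = 969141036142138013

3480 413
24220799 2874480
168576757560 20006380387
1173294208396801 139244404619040
8166127521864977400 969141036142138013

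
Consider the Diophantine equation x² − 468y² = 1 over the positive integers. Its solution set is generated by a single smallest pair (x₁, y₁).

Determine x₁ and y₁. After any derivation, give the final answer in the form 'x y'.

√468 = [21; 1,1,1,2,1,1,1,42, …], period ℓ=8 (even) → k=7
k=0  a_k=21  p_k/q_k = 21/1
…
k=3  a_k=1  p_k/q_k = 65/3
…
k=6  a_k=1  p_k/q_k = 411/19
k=7  a_k=1  p_k/q_k = 649/30
(x₁, y₁) = (649, 30);  649² − 468·30² = 1 ✓

649 30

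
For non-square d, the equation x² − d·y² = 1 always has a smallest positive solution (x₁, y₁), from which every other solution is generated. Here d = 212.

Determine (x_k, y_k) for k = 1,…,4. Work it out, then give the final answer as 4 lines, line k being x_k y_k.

66249 4550
8777860001 602865900
1163048894346249 79878526013650
154101652394311440001 10583744939153731800

√212 = [14; 1,1,3,1,1,…,1,1,28, …], period ℓ=14 (even) → k=13
step 0: (14, 1)  from 14·(1,0) + (0,1)
…
step 4: (131, 9)  from 1·(102,7) + (29,2)
step 5: (233, 16)  from 1·(131,9) + (102,7)
…
step 7: (2417, 166)  from 6·(364,25) + (233,16)
step 8: (2781, 191)  from 1·(2417,166) + (364,25)
step 9: (5198, 357)  from 1·(2781,191) + (2417,166)
step 10: (7979, 548)  from 1·(5198,357) + (2781,191)
…
step 12: (37114, 2549)  from 1·(29135,2001) + (7979,548)
step 13: (66249, 4550)  from 1·(37114,2549) + (29135,2001)
→ (66249, 4550).  Check: 66249²=4388930001, 212·4550²=4388930000, difference 1.
(x_2, y_2) = (66249·66249 + 212·4550·4550, 66249·4550 + 4550·66249) = (8777860001, 602865900)
(x_3, y_3) = (66249·8777860001 + 212·4550·602865900, 66249·602865900 + 4550·8777860001) = (1163048894346249, 79878526013650)
(x_4, y_4) = (66249·1163048894346249 + 212·4550·79878526013650, 66249·79878526013650 + 4550·1163048894346249) = (154101652394311440001, 10583744939153731800)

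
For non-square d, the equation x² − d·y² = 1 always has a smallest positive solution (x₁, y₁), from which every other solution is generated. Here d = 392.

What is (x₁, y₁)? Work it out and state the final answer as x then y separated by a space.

d=392: √d = [19; 1,3,1,38] (ℓ=4, even), read p_3/q_3
i=0: a=19 ⇒ p=19, q=1
…
i=2: a=3 ⇒ p=79, q=4
i=3: a=1 ⇒ p=99, q=5
→ (99, 5).  Check: 99²=9801, 392·5²=9800, difference 1.

99 5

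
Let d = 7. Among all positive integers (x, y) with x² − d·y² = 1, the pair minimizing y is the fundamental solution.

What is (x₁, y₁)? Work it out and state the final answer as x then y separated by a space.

8 3

[2; 1,1,1,4] for √7; ℓ=4 ⇒ convergent index 3
k=0  a_k=2  p_k/q_k = 2/1
k=1  a_k=1  p_k/q_k = 3/1
k=2  a_k=1  p_k/q_k = 5/2
k=3  a_k=1  p_k/q_k = 8/3
(x₁, y₁) = (8, 3);  8² − 7·3² = 1 ✓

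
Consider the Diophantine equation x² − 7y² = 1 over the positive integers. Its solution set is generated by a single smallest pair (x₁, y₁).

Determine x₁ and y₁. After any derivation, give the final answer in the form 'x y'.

8 3

√7 → a₀=2, period (1,1,1,4); ℓ=4 even so k=3
k=0  a_k=2  p_k/q_k = 2/1
…
k=2  a_k=1  p_k/q_k = 5/2
k=3  a_k=1  p_k/q_k = 8/3
→ (8, 3).  Check: 8²=64, 7·3²=63, difference 1.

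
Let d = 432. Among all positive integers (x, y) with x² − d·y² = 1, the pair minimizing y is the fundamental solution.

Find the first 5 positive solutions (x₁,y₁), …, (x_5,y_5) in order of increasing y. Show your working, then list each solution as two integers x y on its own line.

[20; 1,3,1,1,1,3,1,40] for √432; ℓ=8 ⇒ convergent index 7
i=0: a=20 ⇒ p=20, q=1
…
i=2: a=3 ⇒ p=83, q=4
…
i=5: a=1 ⇒ p=291, q=14
i=6: a=3 ⇒ p=1060, q=51
i=7: a=1 ⇒ p=1351, q=65
fundamental: x₁=1351, y₁=65  (since 1825201 − 432·4225 = 1)
(1351+65√432)^2 = 3650401 + 175630√432
(1351+65√432)^3 = 9863382151 + 474552195√432
(1351+65√432)^4 = 26650854921601 + 1282239855260√432
(1351+65√432)^5 = 72010600134783751 + 3464611614360325√432

1351 65
3650401 175630
9863382151 474552195
26650854921601 1282239855260
72010600134783751 3464611614360325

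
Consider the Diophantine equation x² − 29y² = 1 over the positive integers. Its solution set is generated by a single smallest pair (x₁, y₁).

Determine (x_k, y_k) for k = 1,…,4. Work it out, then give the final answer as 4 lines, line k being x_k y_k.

d=29: √d = [5; 2,1,1,2,10] (ℓ=5, odd), read p_9/q_9
a_0=5:  p_0=5·1+0=5,  q_0=5·0+1=1
…
a_2=1:  p_2=1·11+5=16,  q_2=1·2+1=3
…
a_7=1:  p_7=1·1524+727=2251,  q_7=1·283+135=418
a_8=1:  p_8=1·2251+1524=3775,  q_8=1·418+283=701
a_9=2:  p_9=2·3775+2251=9801,  q_9=2·701+418=1820
(x₁, y₁) = (9801, 1820);  9801² − 29·1820² = 1 ✓
k=2:  x_2 = 9801·9801+29·1820·1820 = 192119201,  y_2 = 9801·1820+1820·9801 = 35675640
k=3:  x_3 = 9801·192119201+29·1820·35675640 = 3765920568201,  y_3 = 9801·35675640+1820·192119201 = 699313893460
k=4:  x_4 = 9801·3765920568201+29·1820·699313893460 = 73819574785756801,  y_4 = 9801·699313893460+1820·3765920568201 = 13707950903927280

9801 1820
192119201 35675640
3765920568201 699313893460
73819574785756801 13707950903927280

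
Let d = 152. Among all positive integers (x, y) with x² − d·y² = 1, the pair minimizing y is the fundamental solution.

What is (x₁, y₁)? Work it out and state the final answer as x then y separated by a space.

[12; 3,24] for √152; ℓ=2 ⇒ convergent index 1
k=0  a_k=12  p_k/q_k = 12/1
k=1  a_k=3  p_k/q_k = 37/3
→ (37, 3).  Check: 37²=1369, 152·3²=1368, difference 1.

37 3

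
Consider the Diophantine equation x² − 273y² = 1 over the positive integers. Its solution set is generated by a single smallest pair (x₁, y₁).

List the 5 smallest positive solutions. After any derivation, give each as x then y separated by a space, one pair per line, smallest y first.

727 44
1057057 63976
1536960151 93021060
2234739002497 135252557264
3249308972670487 196657125240796

√273 = [16; 1,1,10,1,1,32, …], period ℓ=6 (even) → k=5
i=0: a=16 ⇒ p=16, q=1
…
i=2: a=1 ⇒ p=33, q=2
…
i=4: a=1 ⇒ p=380, q=23
i=5: a=1 ⇒ p=727, q=44
fundamental: x₁=727, y₁=44  (since 528529 − 273·1936 = 1)
(727+44√273)^2 = 1057057 + 63976√273
(727+44√273)^3 = 1536960151 + 93021060√273
(727+44√273)^4 = 2234739002497 + 135252557264√273
(727+44√273)^5 = 3249308972670487 + 196657125240796√273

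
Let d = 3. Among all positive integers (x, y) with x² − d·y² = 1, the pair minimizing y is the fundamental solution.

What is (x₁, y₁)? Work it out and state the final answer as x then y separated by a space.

2 1

√3 → a₀=1, period (1,2); ℓ=2 even so k=1
step 0: (1, 1)  from 1·(1,0) + (0,1)
step 1: (2, 1)  from 1·(1,1) + (1,0)
(x₁, y₁) = (2, 1);  2² − 3·1² = 1 ✓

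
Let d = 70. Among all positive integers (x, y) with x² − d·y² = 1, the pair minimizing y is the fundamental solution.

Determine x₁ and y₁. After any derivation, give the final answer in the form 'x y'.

251 30

√70 → a₀=8, period (2,1,2,1,2,16); ℓ=6 even so k=5
i=0: a=8 ⇒ p=8, q=1
…
i=3: a=2 ⇒ p=67, q=8
i=4: a=1 ⇒ p=92, q=11
i=5: a=2 ⇒ p=251, q=30
→ (251, 30).  Check: 251²=63001, 70·30²=63000, difference 1.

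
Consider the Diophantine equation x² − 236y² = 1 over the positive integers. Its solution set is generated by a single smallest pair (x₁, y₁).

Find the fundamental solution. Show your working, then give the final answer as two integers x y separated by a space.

√236 = [15; 2,1,3,5,1,6,1,5,3,1,2,30, …], period ℓ=12 (even) → k=11
step 0: (15, 1)  from 15·(1,0) + (0,1)
…
step 2: (46, 3)  from 1·(31,2) + (15,1)
…
step 10: (203535, 13249)  from 1·(154729,10072) + (48806,3177)
step 11: (561799, 36570)  from 2·(203535,13249) + (154729,10072)
(x₁, y₁) = (561799, 36570);  561799² − 236·36570² = 1 ✓

561799 36570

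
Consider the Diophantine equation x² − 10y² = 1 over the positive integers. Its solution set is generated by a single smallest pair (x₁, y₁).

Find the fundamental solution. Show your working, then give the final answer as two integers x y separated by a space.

√10 = [3; 6, …], period ℓ=1 (odd) → k=1
i=0: a=3 ⇒ p=3, q=1
i=1: a=6 ⇒ p=19, q=6
fundamental: x₁=19, y₁=6  (since 361 − 10·36 = 1)

19 6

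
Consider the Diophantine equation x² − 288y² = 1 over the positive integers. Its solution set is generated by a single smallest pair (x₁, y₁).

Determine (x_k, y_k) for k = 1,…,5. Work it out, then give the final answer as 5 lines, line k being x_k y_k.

17 1
577 34
19601 1155
665857 39236
22619537 1332869

√288 = [16; 1,32, …], period ℓ=2 (even) → k=1
i=0: a=16 ⇒ p=16, q=1
i=1: a=1 ⇒ p=17, q=1
(x₁, y₁) = (17, 1);  17² − 288·1² = 1 ✓
(x_2, y_2) = (17·17 + 288·1·1, 17·1 + 1·17) = (577, 34)
(x_3, y_3) = (17·577 + 288·1·34, 17·34 + 1·577) = (19601, 1155)
(x_4, y_4) = (17·19601 + 288·1·1155, 17·1155 + 1·19601) = (665857, 39236)
(x_5, y_5) = (17·665857 + 288·1·39236, 17·39236 + 1·665857) = (22619537, 1332869)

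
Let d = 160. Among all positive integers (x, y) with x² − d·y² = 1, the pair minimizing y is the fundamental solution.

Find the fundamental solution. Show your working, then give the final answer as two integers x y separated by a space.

√160 → a₀=12, period (1,1,1,5,1,1,1,24); ℓ=8 even so k=7
a_0=12:  p_0=12·1+0=12,  q_0=12·0+1=1
…
a_2=1:  p_2=1·13+12=25,  q_2=1·1+1=2
…
a_4=5:  p_4=5·38+25=215,  q_4=5·3+2=17
…
a_6=1:  p_6=1·253+215=468,  q_6=1·20+17=37
a_7=1:  p_7=1·468+253=721,  q_7=1·37+20=57
(x₁, y₁) = (721, 57);  721² − 160·57² = 1 ✓

721 57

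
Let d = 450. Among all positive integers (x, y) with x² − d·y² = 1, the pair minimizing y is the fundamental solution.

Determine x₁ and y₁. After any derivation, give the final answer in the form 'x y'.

19601 924

d=450: √d = [21; 4,1,2,4,2,1,4,42] (ℓ=8, even), read p_7/q_7
i=0: a=21 ⇒ p=21, q=1
i=1: a=4 ⇒ p=85, q=4
i=2: a=1 ⇒ p=106, q=5
…
i=4: a=4 ⇒ p=1294, q=61
…
i=6: a=1 ⇒ p=4179, q=197
i=7: a=4 ⇒ p=19601, q=924
fundamental: x₁=19601, y₁=924  (since 384199201 − 450·853776 = 1)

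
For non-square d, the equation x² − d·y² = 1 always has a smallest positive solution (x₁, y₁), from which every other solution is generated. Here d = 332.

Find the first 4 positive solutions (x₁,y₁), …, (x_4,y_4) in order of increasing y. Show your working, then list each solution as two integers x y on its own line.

[18; 4,1,1,8,1,1,4,36] for √332; ℓ=8 ⇒ convergent index 7
a_0=18:  p_0=18·1+0=18,  q_0=18·0+1=1
a_1=4:  p_1=4·18+1=73,  q_1=4·1+0=4
…
a_3=1:  p_3=1·91+73=164,  q_3=1·5+4=9
…
a_6=1:  p_6=1·1567+1403=2970,  q_6=1·86+77=163
a_7=4:  p_7=4·2970+1567=13447,  q_7=4·163+86=738
(x₁, y₁) = (13447, 738);  13447² − 332·738² = 1 ✓
(13447+738√332)^2 = 361643617 + 19847772√332
(13447+738√332)^3 = 9726043422151 + 533785979430√332
(13447+738√332)^4 = 261572211433685377 + 14355640110942648√332

13447 738
361643617 19847772
9726043422151 533785979430
261572211433685377 14355640110942648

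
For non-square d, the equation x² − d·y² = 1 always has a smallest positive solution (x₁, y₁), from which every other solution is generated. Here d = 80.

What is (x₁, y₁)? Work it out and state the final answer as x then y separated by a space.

9 1

√80 → a₀=8, period (1,16); ℓ=2 even so k=1
i=0: a=8 ⇒ p=8, q=1
i=1: a=1 ⇒ p=9, q=1
(x₁, y₁) = (9, 1);  9² − 80·1² = 1 ✓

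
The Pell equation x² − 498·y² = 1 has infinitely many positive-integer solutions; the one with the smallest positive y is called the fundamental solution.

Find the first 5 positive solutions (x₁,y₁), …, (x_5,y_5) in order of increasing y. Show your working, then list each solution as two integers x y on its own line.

179777 8056
64639539457 2896567024
23241404969742401 1041472259739240
8356540122426119709697 374465516875386131936
3004627427155559641130652737 134640574453571113022377304

d=498: √d = [22; 3,6,22,6,3,44] (ℓ=6, even), read p_5/q_5
i=0: a=22 ⇒ p=22, q=1
…
i=2: a=6 ⇒ p=424, q=19
i=3: a=22 ⇒ p=9395, q=421
i=4: a=6 ⇒ p=56794, q=2545
i=5: a=3 ⇒ p=179777, q=8056
→ (179777, 8056).  Check: 179777²=32319769729, 498·8056²=32319769728, difference 1.
n=2: (179777,8056)∘(179777,8056) = (179777·179777+498·8056·8056, 179777·8056+8056·179777) = (64639539457,2896567024)
n=3: (64639539457,2896567024)∘(179777,8056) = (179777·64639539457+498·8056·2896567024, 179777·2896567024+8056·64639539457) = (23241404969742401,1041472259739240)
n=4: (23241404969742401,1041472259739240)∘(179777,8056) = (179777·23241404969742401+498·8056·1041472259739240, 179777·1041472259739240+8056·23241404969742401) = (8356540122426119709697,374465516875386131936)
n=5: (8356540122426119709697,374465516875386131936)∘(179777,8056) = (179777·8356540122426119709697+498·8056·374465516875386131936, 179777·374465516875386131936+8056·8356540122426119709697) = (3004627427155559641130652737,134640574453571113022377304)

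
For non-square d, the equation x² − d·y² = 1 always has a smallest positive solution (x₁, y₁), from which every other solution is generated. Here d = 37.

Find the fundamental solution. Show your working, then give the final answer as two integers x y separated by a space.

73 12

[6; 12] for √37; ℓ=1 ⇒ convergent index 1
k=0  a_k=6  p_k/q_k = 6/1
k=1  a_k=12  p_k/q_k = 73/12
→ (73, 12).  Check: 73²=5329, 37·12²=5328, difference 1.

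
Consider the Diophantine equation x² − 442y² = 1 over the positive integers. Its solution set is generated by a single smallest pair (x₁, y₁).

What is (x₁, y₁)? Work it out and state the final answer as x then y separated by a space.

883 42

√442 → a₀=21, period (42); ℓ=1 odd so k=1
k=0  a_k=21  p_k/q_k = 21/1
k=1  a_k=42  p_k/q_k = 883/42
(x₁, y₁) = (883, 42);  883² − 442·42² = 1 ✓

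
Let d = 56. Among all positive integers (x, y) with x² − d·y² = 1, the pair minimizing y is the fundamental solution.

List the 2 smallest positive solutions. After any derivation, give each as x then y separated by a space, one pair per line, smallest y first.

15 2
449 60

√56 = [7; 2,14, …], period ℓ=2 (even) → k=1
k=0  a_k=7  p_k/q_k = 7/1
k=1  a_k=2  p_k/q_k = 15/2
fundamental: x₁=15, y₁=2  (since 225 − 56·4 = 1)
k=2:  x_2 = 15·15+56·2·2 = 449,  y_2 = 15·2+2·15 = 60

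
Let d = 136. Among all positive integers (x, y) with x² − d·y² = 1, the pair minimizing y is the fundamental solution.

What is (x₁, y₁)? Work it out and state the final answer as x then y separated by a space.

√136 = [11; 1,1,1,22, …], period ℓ=4 (even) → k=3
step 0: (11, 1)  from 11·(1,0) + (0,1)
step 1: (12, 1)  from 1·(11,1) + (1,0)
step 2: (23, 2)  from 1·(12,1) + (11,1)
step 3: (35, 3)  from 1·(23,2) + (12,1)
fundamental: x₁=35, y₁=3  (since 1225 − 136·9 = 1)

35 3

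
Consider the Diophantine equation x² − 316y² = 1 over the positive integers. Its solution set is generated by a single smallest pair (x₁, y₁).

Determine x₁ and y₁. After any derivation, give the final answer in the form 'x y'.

d=316: √d = [17; 1,3,2,8,2,3,1,34] (ℓ=8, even), read p_7/q_7
i=0: a=17 ⇒ p=17, q=1
…
i=2: a=3 ⇒ p=71, q=4
i=3: a=2 ⇒ p=160, q=9
i=4: a=8 ⇒ p=1351, q=76
i=5: a=2 ⇒ p=2862, q=161
i=6: a=3 ⇒ p=9937, q=559
i=7: a=1 ⇒ p=12799, q=720
→ (12799, 720).  Check: 12799²=163814401, 316·720²=163814400, difference 1.

12799 720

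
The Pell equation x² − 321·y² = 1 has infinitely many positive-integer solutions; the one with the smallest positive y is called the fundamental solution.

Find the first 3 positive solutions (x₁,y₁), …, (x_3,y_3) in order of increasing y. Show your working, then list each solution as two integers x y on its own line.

√321 → a₀=17, period (1,10,1,34); ℓ=4 even so k=3
a_0=17:  p_0=17·1+0=17,  q_0=17·0+1=1
…
a_2=10:  p_2=10·18+17=197,  q_2=10·1+1=11
a_3=1:  p_3=1·197+18=215,  q_3=1·11+1=12
(x₁, y₁) = (215, 12);  215² − 321·12² = 1 ✓
k=2:  x_2 = 215·215+321·12·12 = 92449,  y_2 = 215·12+12·215 = 5160
k=3:  x_3 = 215·92449+321·12·5160 = 39752855,  y_3 = 215·5160+12·92449 = 2218788

215 12
92449 5160
39752855 2218788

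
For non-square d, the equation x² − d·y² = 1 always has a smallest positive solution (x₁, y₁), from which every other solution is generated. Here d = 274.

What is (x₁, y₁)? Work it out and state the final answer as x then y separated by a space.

d=274: √d = [16; 1,1,4,4,1,1,32] (ℓ=7, odd), read p_13/q_13
a_0=16:  p_0=16·1+0=16,  q_0=16·0+1=1
…
a_3=4:  p_3=4·33+17=149,  q_3=4·2+1=9
a_4=4:  p_4=4·149+33=629,  q_4=4·9+2=38
…
a_6=1:  p_6=1·778+629=1407,  q_6=1·47+38=85
a_7=32:  p_7=32·1407+778=45802,  q_7=32·85+47=2767
a_8=1:  p_8=1·45802+1407=47209,  q_8=1·2767+85=2852
a_9=1:  p_9=1·47209+45802=93011,  q_9=1·2852+2767=5619
…
a_12=1:  p_12=1·1770023+419253=2189276,  q_12=1·106931+25328=132259
a_13=1:  p_13=1·2189276+1770023=3959299,  q_13=1·132259+106931=239190
fundamental: x₁=3959299, y₁=239190  (since 15676048571401 − 274·57211856100 = 1)

3959299 239190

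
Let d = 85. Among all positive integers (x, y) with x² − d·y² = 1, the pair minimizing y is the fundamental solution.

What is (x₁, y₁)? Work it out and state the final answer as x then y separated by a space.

√85 → a₀=9, period (4,1,1,4,18); ℓ=5 odd so k=9
i=0: a=9 ⇒ p=9, q=1
i=1: a=4 ⇒ p=37, q=4
…
i=4: a=4 ⇒ p=378, q=41
…
i=6: a=4 ⇒ p=27926, q=3029
i=7: a=1 ⇒ p=34813, q=3776
i=8: a=1 ⇒ p=62739, q=6805
i=9: a=4 ⇒ p=285769, q=30996
(x₁, y₁) = (285769, 30996);  285769² − 85·30996² = 1 ✓

285769 30996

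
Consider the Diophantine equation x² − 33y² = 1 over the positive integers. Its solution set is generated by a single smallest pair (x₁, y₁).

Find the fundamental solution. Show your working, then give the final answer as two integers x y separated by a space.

√33 → a₀=5, period (1,2,1,10); ℓ=4 even so k=3
a_0=5:  p_0=5·1+0=5,  q_0=5·0+1=1
…
a_2=2:  p_2=2·6+5=17,  q_2=2·1+1=3
a_3=1:  p_3=1·17+6=23,  q_3=1·3+1=4
fundamental: x₁=23, y₁=4  (since 529 − 33·16 = 1)

23 4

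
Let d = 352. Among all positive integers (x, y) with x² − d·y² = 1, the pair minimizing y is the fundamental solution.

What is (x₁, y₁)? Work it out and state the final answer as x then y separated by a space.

√352 → a₀=18, period (1,3,5,9,5,3,1,36); ℓ=8 even so k=7
step 0: (18, 1)  from 18·(1,0) + (0,1)
step 1: (19, 1)  from 1·(18,1) + (1,0)
step 2: (75, 4)  from 3·(19,1) + (18,1)
…
step 4: (3621, 193)  from 9·(394,21) + (75,4)
…
step 6: (59118, 3151)  from 3·(18499,986) + (3621,193)
step 7: (77617, 4137)  from 1·(59118,3151) + (18499,986)
→ (77617, 4137).  Check: 77617²=6024398689, 352·4137²=6024398688, difference 1.

77617 4137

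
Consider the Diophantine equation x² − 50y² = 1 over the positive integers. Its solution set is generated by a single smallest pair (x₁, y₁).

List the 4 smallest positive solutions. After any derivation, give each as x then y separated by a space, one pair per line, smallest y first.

99 14
19601 2772
3880899 548842
768398401 108667944

√50 = [7; 14, …], period ℓ=1 (odd) → k=1
i=0: a=7 ⇒ p=7, q=1
i=1: a=14 ⇒ p=99, q=14
→ (99, 14).  Check: 99²=9801, 50·14²=9800, difference 1.
(x_2, y_2) = (99·99 + 50·14·14, 99·14 + 14·99) = (19601, 2772)
(x_3, y_3) = (99·19601 + 50·14·2772, 99·2772 + 14·19601) = (3880899, 548842)
(x_4, y_4) = (99·3880899 + 50·14·548842, 99·548842 + 14·3880899) = (768398401, 108667944)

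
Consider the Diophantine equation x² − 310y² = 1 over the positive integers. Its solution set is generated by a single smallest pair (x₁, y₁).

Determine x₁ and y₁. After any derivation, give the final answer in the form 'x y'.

848719 48204

√310 = [17; 1,1,1,1,5,…,1,1,34, …], period ℓ=16 (even) → k=15
k=0  a_k=17  p_k/q_k = 17/1
k=1  a_k=1  p_k/q_k = 18/1
…
k=6  a_k=3  p_k/q_k = 1567/89
…
k=9  a_k=1  p_k/q_k = 7747/440
…
k=11  a_k=5  p_k/q_k = 152387/8655
…
k=13  a_k=1  p_k/q_k = 333702/18953
k=14  a_k=1  p_k/q_k = 515017/29251
k=15  a_k=1  p_k/q_k = 848719/48204
fundamental: x₁=848719, y₁=48204  (since 720323940961 − 310·2323625616 = 1)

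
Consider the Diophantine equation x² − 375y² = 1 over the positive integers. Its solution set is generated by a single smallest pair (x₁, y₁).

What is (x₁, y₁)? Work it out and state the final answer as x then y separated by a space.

√375 → a₀=19, period (2,1,2,1,5,1,2,1,2,38); ℓ=10 even so k=9
i=0: a=19 ⇒ p=19, q=1
i=1: a=2 ⇒ p=39, q=2
i=2: a=1 ⇒ p=58, q=3
…
i=5: a=5 ⇒ p=1220, q=63
…
i=8: a=1 ⇒ p=5519, q=285
i=9: a=2 ⇒ p=15124, q=781
fundamental: x₁=15124, y₁=781  (since 228735376 − 375·609961 = 1)

15124 781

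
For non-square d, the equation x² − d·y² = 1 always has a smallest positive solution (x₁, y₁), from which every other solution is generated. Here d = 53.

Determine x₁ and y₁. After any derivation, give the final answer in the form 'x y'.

66249 9100

d=53: √d = [7; 3,1,1,3,14] (ℓ=5, odd), read p_9/q_9
i=0: a=7 ⇒ p=7, q=1
i=1: a=3 ⇒ p=22, q=3
i=2: a=1 ⇒ p=29, q=4
i=3: a=1 ⇒ p=51, q=7
i=4: a=3 ⇒ p=182, q=25
…
i=6: a=3 ⇒ p=7979, q=1096
i=7: a=1 ⇒ p=10578, q=1453
i=8: a=1 ⇒ p=18557, q=2549
i=9: a=3 ⇒ p=66249, q=9100
→ (66249, 9100).  Check: 66249²=4388930001, 53·9100²=4388930000, difference 1.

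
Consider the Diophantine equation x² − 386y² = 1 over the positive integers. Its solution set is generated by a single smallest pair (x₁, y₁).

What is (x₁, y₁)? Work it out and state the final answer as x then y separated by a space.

111555 5678

[19; 1,1,1,4,1,18,1,4,1,1,1,38] for √386; ℓ=12 ⇒ convergent index 11
step 0: (19, 1)  from 19·(1,0) + (0,1)
…
step 2: (39, 2)  from 1·(20,1) + (19,1)
…
step 4: (275, 14)  from 4·(59,3) + (39,2)
…
step 7: (6621, 337)  from 1·(6287,320) + (334,17)
step 8: (32771, 1668)  from 4·(6621,337) + (6287,320)
step 9: (39392, 2005)  from 1·(32771,1668) + (6621,337)
step 10: (72163, 3673)  from 1·(39392,2005) + (32771,1668)
step 11: (111555, 5678)  from 1·(72163,3673) + (39392,2005)
fundamental: x₁=111555, y₁=5678  (since 12444518025 − 386·32239684 = 1)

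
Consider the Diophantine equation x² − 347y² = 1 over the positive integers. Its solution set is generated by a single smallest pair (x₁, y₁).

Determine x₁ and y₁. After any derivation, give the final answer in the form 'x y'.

641602 34443

√347 → a₀=18, period (1,1,1,2,4,…,1,1,36); ℓ=14 even so k=13
k=0  a_k=18  p_k/q_k = 18/1
k=1  a_k=1  p_k/q_k = 19/1
k=2  a_k=1  p_k/q_k = 37/2
…
k=4  a_k=2  p_k/q_k = 149/8
k=5  a_k=4  p_k/q_k = 652/35
k=6  a_k=1  p_k/q_k = 801/43
k=7  a_k=17  p_k/q_k = 14269/766
k=8  a_k=1  p_k/q_k = 15070/809
k=9  a_k=4  p_k/q_k = 74549/4002
k=10  a_k=2  p_k/q_k = 164168/8813
k=11  a_k=1  p_k/q_k = 238717/12815
k=12  a_k=1  p_k/q_k = 402885/21628
k=13  a_k=1  p_k/q_k = 641602/34443
→ (641602, 34443).  Check: 641602²=411653126404, 347·34443²=411653126403, difference 1.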